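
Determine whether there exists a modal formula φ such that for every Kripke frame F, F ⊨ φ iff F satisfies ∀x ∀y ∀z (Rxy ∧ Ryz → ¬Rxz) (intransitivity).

Any modally definable frame class is closed under surjective bounded morphisms.
The 3-cycle (worlds w0,w1,w2 with w0→w1→w2→w0) is intransitive. Mapping every world to a single reflexive point • is a surjective bounded morphism; the reflexive point is not intransitive (R••∧R•• but R••).
So the class is not modally definable.

No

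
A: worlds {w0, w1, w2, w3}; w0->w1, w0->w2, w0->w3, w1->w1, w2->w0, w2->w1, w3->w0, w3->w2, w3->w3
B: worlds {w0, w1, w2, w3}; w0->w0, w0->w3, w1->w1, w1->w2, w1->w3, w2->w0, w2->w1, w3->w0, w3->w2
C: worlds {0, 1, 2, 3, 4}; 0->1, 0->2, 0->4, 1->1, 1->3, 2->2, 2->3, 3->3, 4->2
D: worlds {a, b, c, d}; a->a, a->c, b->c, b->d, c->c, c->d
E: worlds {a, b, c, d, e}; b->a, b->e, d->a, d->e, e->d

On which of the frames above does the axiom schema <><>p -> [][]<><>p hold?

none

The schema corresponds to a generalized confluence (Geach) condition: forall x forall y forall z ((x R^2 y & x R^2 z) -> exists w (y = w & z R^2 w)).
A: fails — w0R²w0, w0R²w1 but no w with w0=w and w1R²w.
B: fails — w0R²w2, w0R²w3 but no w with w2=w and w3R²w.
C: fails — 0R²1, 0R²2 but no w with 1=w and 2R²w.
D: fails — aR²a, aR²c but no w with a=w and cR²w.
E: fails — eR²a, eR²a but no w with a=w and aR²w.
Valid on no frame.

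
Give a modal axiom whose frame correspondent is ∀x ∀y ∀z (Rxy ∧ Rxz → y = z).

◇ψ → □ψ

The condition is partial functionality. The CD schema ◇ψ → □ψ defines it.
Suppose ◇ψ→□ψ is valid. Take Rxy, Rxz and set V(ψ)={y}. Then ◇ψ at x, so □ψ at x, so ψ at z, i.e. z=y.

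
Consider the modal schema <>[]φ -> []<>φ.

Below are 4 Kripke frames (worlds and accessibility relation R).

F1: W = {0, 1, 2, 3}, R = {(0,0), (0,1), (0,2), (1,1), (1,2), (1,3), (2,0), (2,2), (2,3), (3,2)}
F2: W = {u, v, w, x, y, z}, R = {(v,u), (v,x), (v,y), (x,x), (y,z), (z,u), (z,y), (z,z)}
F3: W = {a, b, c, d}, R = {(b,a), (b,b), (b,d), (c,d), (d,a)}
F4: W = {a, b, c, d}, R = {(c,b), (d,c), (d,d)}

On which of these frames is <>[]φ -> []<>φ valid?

F1

Frame correspondent (Sahlqvist): forall x forall y forall z (Rxy & Rxz -> exists w (Ryw & Rzw)) — i.e. convergence.
F1: ✓.
F2: fails — Rvu and Rvu but u and u have no common successor.
F3: fails — Rbb and Rba but b and a have no common successor.
F4: fails — Rcb and Rcb but b and b have no common successor.
Valid on: F1.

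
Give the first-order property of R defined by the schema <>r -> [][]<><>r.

forall x forall y forall z ((xRy & x R^2 z) -> exists w (y = w & z R^2 w))

This is a Sahlqvist (Geach-type) schema ◇^1□^0r → □^2◇^2r.
First-order correspondent: forall x forall y forall z ((xRy & x R^2 z) -> exists w (y = w & z R^2 w)).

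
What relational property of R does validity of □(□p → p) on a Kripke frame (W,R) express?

shift-reflexivity: ∀x ∀y (Rxy → Ryy)

Suppose □(□p→p) is valid. Take Rxy and set V(p)={w : Ryw}. Then at y, □p holds; since □(□p→p) at x, □p→p at y, so p at y, i.e. Ryy.
Conversely, any frame satisfying ∀x ∀y (Rxy → Ryy) validates the schema.
Frame condition: ∀x ∀y (Rxy → Ryy).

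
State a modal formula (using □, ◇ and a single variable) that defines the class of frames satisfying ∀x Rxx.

A defining formula is □r → r (the T axiom).
Suppose □r→r is valid. At any x set V(r)={w : Rxw}. Then □r holds at x, so r holds at x, i.e. Rxx.

□r → r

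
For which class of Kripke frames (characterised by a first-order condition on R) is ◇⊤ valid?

◇⊤ holds at w iff w has a successor, so frame-validity of ◇⊤ is exactly seriality. Equivalently via □A → ◇A:
Suppose □A→◇A is valid. At any x set V(A)=W. Then □A at x, so ◇A at x, so x has a successor.
Conversely, on a frame with seriality the schema holds at every world under every valuation.
Frame condition: ∀x ∃y Rxy.

seriality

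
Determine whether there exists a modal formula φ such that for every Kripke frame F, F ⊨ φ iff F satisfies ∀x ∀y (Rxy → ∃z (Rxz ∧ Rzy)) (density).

Yes, by □□r → □r

This is a Sahlqvist condition; the C4 axiom □□r → □r defines it.
Suppose □□r→□r is valid. Take Rxy and set V(r)={w : xR²w}. Then □□r at x, so □r at x, so r at y, i.e. ∃z(Rxz∧Rzy).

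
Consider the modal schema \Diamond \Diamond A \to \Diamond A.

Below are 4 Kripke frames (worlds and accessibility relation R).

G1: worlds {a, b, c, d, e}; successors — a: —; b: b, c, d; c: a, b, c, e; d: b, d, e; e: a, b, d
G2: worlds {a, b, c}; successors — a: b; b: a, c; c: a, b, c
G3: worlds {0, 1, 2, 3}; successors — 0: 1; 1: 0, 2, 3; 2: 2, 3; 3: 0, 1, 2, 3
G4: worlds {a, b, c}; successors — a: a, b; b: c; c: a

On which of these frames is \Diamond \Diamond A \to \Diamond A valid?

The schema corresponds to transitivity: \forall x \forall y \forall z (Rxy \wedge Ryz \to Rxz).
G1: fails — Rbc and Rce but not Rbe.
G2: fails — Rbc and Rcb but not Rbb.
G3: fails — R10 and R01 but not R11.
G4: fails — Rca and Rab but not Rcb.
Valid on no frame.

none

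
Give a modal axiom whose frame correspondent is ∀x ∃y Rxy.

The condition is seriality. The D schema □r → ◇r defines it.

□r → ◇r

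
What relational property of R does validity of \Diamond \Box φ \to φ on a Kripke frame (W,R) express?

This is frame-equivalent to φ → □◇φ (substitute ¬φ for φ and contrapose).
Suppose φ→□◇φ is valid. Take Rxy and set V(φ)={x}. Then φ at x, so □◇φ at x, so ◇φ at y, so some z with Ryz has φ; z=x, i.e. Ryx.

symmetry: \forall x \forall y (Rxy \to Ryx)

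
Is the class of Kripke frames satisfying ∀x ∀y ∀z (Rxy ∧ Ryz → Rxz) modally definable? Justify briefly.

Yes, by □r → □□r

Yes: it is transitivity, defined by the 4 schema □r → □□r.
Suppose □r→□□r is valid. Take Rxy, Ryz and set V(r)={w : Rxw}. Then □r at x, so □□r at x, so □r at y, so r at z, i.e. Rxz.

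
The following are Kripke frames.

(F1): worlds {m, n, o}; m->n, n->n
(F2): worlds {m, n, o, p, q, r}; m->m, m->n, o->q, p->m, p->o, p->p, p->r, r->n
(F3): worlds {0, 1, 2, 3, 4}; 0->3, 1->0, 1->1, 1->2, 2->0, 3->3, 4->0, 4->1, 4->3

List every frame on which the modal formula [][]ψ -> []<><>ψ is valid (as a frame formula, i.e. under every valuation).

(F1), (F3)

Frame correspondent (Sahlqvist): forall x forall z (xRz -> exists w (x R^2 w & z R^2 w)) — i.e. a generalized confluence (Geach) condition.
(F1): condition met.
(F2): fails — mRn but no w with mR²w and nR²w.
(F3): condition met.
Valid on: (F1), (F3).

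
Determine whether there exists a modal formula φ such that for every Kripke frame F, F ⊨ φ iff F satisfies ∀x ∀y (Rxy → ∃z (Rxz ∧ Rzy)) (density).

Yes — defined by □□r → □r

Yes: it is density, defined by the C4 schema □□r → □r.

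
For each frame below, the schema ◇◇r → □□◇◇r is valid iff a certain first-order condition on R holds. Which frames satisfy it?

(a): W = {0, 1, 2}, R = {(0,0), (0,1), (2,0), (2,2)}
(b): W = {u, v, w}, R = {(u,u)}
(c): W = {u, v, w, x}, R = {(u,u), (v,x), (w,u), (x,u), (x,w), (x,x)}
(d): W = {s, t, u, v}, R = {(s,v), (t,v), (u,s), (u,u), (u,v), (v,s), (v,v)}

The schema corresponds to a generalized confluence (Geach) condition: ∀x ∀y ∀z ((xR²y ∧ xR²z) → ∃w (y = w ∧ zR²w)).
(a): fails — 0R²0, 0R²1 but no w with 0=w and 1R²w.
(b): holds.
(c): fails — vR²w, vR²u but no t with w=t and uR²t.
(d): fails — uR²u, uR²s but no w with u=w and sR²w.

(b)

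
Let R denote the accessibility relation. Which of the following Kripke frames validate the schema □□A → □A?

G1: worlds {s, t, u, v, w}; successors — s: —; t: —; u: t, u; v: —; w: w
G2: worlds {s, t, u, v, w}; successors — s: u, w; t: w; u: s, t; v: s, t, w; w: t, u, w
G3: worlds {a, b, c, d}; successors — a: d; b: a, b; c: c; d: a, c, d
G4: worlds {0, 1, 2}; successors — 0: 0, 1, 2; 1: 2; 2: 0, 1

This is the axiom for density; its first-order frame correspondent is ∀x ∀y (Rxy → ∃z (Rxz ∧ Rzy)).
G1: satisfies the condition.
G2: fails — Rut but no z with Ruz and Rzt.
G3: satisfies the condition.
G4: fails — R12 but no z with R1z and Rz2.

G1, G3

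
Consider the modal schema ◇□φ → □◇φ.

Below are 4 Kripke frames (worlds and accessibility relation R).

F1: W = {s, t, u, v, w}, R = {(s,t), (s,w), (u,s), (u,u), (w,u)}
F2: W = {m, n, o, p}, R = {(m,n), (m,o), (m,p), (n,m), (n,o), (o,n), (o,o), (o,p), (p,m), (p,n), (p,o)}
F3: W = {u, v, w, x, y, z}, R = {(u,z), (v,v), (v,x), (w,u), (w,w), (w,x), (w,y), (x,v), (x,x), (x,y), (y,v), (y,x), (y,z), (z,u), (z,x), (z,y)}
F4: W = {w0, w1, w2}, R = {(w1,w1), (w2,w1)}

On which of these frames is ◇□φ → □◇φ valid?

Frame correspondent (Sahlqvist): ∀x ∀y ∀z (Rxy ∧ Rxz → ∃w (Ryw ∧ Rzw)) — i.e. convergence.
F1: fails — Rsw and Rst but w and t have no common successor.
F2: condition met.
F3: fails — Rww and Rwu but w and u have no common successor.
F4: condition met.
Valid on: F2, F4.

F2, F4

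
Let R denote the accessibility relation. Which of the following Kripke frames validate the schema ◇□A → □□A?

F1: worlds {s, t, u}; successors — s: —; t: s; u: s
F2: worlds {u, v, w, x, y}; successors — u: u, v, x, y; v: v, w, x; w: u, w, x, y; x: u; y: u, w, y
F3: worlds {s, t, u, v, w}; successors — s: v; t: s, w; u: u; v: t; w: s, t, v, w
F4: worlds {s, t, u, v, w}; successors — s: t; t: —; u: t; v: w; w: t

F1, F4

Frame correspondent (Sahlqvist): ∀x ∀y ∀z ((xRy ∧ xR²z) → ∃w (yRw ∧ z = w)) — i.e. a generalized confluence (Geach) condition.
F1: ✓.
F2: fails — uRu, uR²w but no t with uRt and w=t.
F3: fails — tRs, tR²s but no w* with sRw* and s=w*.
F4: ✓.
Valid on: F1, F4.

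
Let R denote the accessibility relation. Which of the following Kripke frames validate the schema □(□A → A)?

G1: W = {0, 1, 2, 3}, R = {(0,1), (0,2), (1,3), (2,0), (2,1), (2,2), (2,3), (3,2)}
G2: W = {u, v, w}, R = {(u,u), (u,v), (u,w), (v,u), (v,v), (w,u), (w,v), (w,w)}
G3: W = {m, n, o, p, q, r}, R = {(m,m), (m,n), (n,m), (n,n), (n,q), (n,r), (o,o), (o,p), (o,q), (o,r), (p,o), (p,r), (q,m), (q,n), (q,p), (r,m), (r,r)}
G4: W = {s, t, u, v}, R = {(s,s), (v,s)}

G2, G4

Frame correspondent (Sahlqvist): ∀x ∀y (Rxy → Ryy) — i.e. shift-reflexivity.
G1: fails — R01 but not R11.
G2: satisfies the condition.
G3: fails — Rop but not Rpp.
G4: satisfies the condition.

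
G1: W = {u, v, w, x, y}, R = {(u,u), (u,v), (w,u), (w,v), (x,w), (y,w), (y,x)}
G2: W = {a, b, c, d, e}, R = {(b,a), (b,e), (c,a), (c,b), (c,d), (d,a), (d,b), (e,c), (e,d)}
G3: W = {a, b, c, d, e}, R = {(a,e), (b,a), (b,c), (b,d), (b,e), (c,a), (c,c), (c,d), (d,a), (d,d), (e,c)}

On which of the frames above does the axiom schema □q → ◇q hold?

G3

This is the axiom for seriality; its first-order frame correspondent is ∀x ∃y Rxy.
G1: fails — world v has no successor.
G2: fails — world a has no successor.
G3: ✓.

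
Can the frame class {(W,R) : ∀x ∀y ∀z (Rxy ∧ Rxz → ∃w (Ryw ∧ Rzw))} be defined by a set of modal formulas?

Yes, by ◇□p → □◇p

Yes: it is convergence, defined by the .2 schema ◇□p → □◇p.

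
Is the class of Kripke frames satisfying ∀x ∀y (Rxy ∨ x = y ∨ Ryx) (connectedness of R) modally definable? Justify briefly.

No — not modally definable

Modal frame validity is preserved under disjoint unions.
Take 3 disjoint single-world reflexive frames: each is trivially connected, but their disjoint union has 3 worlds with no edge between distinct components, so it is not connected.
So no modal formula (or set of formulas) defines exactly the connected frames.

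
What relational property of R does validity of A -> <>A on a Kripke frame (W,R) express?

This is frame-equivalent to □A → A (substitute ¬A for A and contrapose).
Suppose □A→A is valid. At any x set V(A)={w : Rxw}. Then □A holds at x, so A holds at x, i.e. Rxx.

reflexivity: forall x Rxx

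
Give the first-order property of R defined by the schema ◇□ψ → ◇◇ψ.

∀x ∀y (xRy → ∃w (yRw ∧ xR²w))

This is a Sahlqvist (Geach-type) schema ◇^1□^1ψ → □^0◇^2ψ.
Minimal-valuation argument: fix x; take any y with xR^1y and any z with xR^0z. Set V(ψ) to the set of worlds R-reachable from y in exactly 1 step. Then □^1ψ holds at y, so the antecedent holds at x; validity forces ◇^2ψ at z, giving a w with zR^2w and yR^1w.
First-order correspondent: ∀x ∀y (xRy → ∃w (yRw ∧ xR²w)).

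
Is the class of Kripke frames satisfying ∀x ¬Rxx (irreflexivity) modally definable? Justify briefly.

Any modally definable frame class is closed under surjective bounded morphisms.
The 2-cycle (worlds s,t with s→t→s) is irreflexive, and the map sending every world to a single reflexive point • is a surjective bounded morphism (forth: every edge maps to (•,•); back: every world has a successor). So any modal formula valid on the 2-cycle is also valid on the reflexive point, which is not irreflexive.
Hence irreflexivity is not modally definable.

Not modally definable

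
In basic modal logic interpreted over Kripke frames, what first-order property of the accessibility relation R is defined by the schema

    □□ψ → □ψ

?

Density

This schema is the C4 axiom.
Its frame correspondent is density — ∀x ∀y (Rxy → ∃z (Rxz ∧ Rzy)).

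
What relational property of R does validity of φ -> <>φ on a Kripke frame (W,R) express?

This is frame-equivalent to □φ → φ (substitute ¬φ for φ and contrapose).
Suppose □φ→φ is valid. At any x set V(φ)={w : Rxw}. Then □φ holds at x, so φ holds at x, i.e. Rxx.

reflexivity: forall x Rxx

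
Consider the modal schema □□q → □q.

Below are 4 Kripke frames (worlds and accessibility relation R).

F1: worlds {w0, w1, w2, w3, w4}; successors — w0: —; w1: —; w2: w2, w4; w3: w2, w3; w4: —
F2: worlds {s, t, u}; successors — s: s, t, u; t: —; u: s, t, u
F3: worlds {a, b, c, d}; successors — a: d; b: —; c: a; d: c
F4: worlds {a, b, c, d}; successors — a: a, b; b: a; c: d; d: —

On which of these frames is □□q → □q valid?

The schema corresponds to density: ∀x ∀y (Rxy → ∃z (Rxz ∧ Rzy)).
F1: condition met.
F2: condition met.
F3: fails — Rca but no z with Rcz and Rza.
F4: fails — Rcd but no z with Rcz and Rzd.

F1, F2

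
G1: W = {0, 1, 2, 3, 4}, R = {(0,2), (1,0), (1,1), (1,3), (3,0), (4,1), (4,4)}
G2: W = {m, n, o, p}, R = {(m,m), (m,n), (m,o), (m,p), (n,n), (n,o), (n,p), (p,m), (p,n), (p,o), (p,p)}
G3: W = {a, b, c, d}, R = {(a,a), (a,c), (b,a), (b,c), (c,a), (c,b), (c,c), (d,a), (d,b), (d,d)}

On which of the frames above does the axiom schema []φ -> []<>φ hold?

G3

This is the axiom for a generalized confluence (Geach) condition; its first-order frame correspondent is forall x forall z (xRz -> exists w (xRw & zRw)).
G1: fails — 0R2 but no w with 0Rw and 2Rw.
G2: fails — mRo but no w with mRw and oRw.
G3: ✓.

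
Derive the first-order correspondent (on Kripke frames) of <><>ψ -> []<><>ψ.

This is a Sahlqvist (Geach-type) schema ◇^2□^0ψ → □^1◇^2ψ.
Minimal-valuation argument: fix x; take any y with xR^2y and any z with xR^1z. Set V(ψ) to the set of worlds R-reachable from y in exactly 0 steps. Then □^0ψ holds at y, so the antecedent holds at x; validity forces ◇^2ψ at z, giving a w with zR^2w and yR^0w.
First-order correspondent: forall x forall y forall z ((x R^2 y & xRz) -> exists w (y = w & z R^2 w)).

forall x forall y forall z ((x R^2 y & xRz) -> exists w (y = w & z R^2 w))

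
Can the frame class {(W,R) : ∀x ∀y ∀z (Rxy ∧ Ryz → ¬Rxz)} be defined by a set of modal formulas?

If a class were modally definable it would be closed under surjective bounded morphisms (Goldblatt–Thomason).
The 7-cycle (worlds s,t,u,v,w,x,y with s→t→u→v→w→x→y→s) is intransitive. Mapping every world to a single reflexive point • is a surjective bounded morphism; the reflexive point is not intransitive (R••∧R•• but R••).
Hence intransitivity is not modally definable.

No — not modally definable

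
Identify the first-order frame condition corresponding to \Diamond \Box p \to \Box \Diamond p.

convergence

Suppose ◇□p→□◇p is valid. Take Rxy, Rxz and set V(p)={w : Ryw}. Then □p at y so ◇□p at x, so □◇p at x, so ◇p at z, giving w with Rzw and Ryw.
Conversely, any frame satisfying \forall x \forall y \forall z (Rxy \wedge Rxz \to \exists w (Ryw \wedge Rzw)) validates the schema.
Frame condition: \forall x \forall y \forall z (Rxy \wedge Rxz \to \exists w (Ryw \wedge Rzw)).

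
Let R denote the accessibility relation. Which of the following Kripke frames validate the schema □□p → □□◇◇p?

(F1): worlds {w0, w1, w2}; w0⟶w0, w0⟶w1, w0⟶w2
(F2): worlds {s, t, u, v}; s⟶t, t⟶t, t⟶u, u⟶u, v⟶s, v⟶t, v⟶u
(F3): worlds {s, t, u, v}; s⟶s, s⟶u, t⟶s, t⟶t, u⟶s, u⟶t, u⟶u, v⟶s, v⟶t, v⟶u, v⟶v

(F2), (F3)

Frame correspondent (Sahlqvist): ∀x ∀z (xR²z → ∃w (xR²w ∧ zR²w)) — i.e. a generalized confluence (Geach) condition.
(F1): fails — w0R²w1 but no w with w0R²w and w1R²w.
(F2): ✓.
(F3): ✓.
Valid on: (F2), (F3).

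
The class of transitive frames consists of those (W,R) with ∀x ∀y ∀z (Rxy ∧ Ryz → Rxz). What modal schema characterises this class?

A defining formula is □p → □□p (the 4 axiom).

□p → □□p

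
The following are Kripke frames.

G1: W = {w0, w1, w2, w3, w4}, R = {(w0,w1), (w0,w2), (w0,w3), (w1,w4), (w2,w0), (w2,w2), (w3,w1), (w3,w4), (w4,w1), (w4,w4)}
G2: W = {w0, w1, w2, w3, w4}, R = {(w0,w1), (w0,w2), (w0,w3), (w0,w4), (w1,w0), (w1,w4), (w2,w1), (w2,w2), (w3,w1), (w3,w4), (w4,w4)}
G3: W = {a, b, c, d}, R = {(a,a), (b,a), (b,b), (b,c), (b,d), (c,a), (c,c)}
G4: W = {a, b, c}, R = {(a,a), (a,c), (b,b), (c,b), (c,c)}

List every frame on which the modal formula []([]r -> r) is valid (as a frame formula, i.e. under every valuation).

G4

The schema corresponds to shift-reflexivity: forall x forall y (Rxy -> Ryy).
G1: fails — Rw3w1 but not Rw1w1.
G2: fails — Rw1w0 but not Rw0w0.
G3: fails — Rbd but not Rdd.
G4: satisfies the condition.
Valid on: G4.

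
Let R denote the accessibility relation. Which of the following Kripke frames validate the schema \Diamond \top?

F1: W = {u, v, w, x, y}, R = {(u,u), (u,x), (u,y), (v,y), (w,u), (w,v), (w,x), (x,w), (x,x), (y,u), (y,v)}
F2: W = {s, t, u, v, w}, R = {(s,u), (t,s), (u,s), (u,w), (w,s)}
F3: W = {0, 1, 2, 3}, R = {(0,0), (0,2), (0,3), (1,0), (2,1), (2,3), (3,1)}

Frame correspondent (Sahlqvist): \forall x \exists y Rxy — i.e. seriality.
F1: condition met.
F2: fails — world v has no successor.
F3: condition met.
Valid on: F1, F3.

F1, F3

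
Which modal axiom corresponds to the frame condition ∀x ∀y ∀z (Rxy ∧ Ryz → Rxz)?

This is transitivity; the standard corresponding axiom is 4: □s → □□s.
Suppose □s→□□s is valid. Take Rxy, Ryz and set V(s)={w : Rxw}. Then □s at x, so □□s at x, so □s at y, so s at z, i.e. Rxz.

□s → □□s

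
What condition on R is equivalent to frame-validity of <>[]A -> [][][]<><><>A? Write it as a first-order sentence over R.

forall x forall y forall z ((xRy & x R^3 z) -> exists w (yRw & z R^3 w))

This is a Sahlqvist (Geach-type) schema ◇^1□^1A → □^3◇^3A.
Minimal-valuation argument: fix x; take any y with xR^1y and any z with xR^3z. Set V(A) to the set of worlds R-reachable from y in exactly 1 step. Then □^1A holds at y, so the antecedent holds at x; validity forces ◇^3A at z, giving a w with zR^3w and yR^1w.
First-order correspondent: forall x forall y forall z ((xRy & x R^3 z) -> exists w (yRw & z R^3 w)).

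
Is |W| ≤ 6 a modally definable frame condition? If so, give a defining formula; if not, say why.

Not modally definable

Any modally definable frame class is closed under disjoint unions.
Any modal formula valid on each of 7 disjoint one-world frames is valid on their disjoint union (validity is preserved under disjoint unions). Each one-world frame has |W|=1≤6, but the union has |W|=7.
So the class is not modally definable.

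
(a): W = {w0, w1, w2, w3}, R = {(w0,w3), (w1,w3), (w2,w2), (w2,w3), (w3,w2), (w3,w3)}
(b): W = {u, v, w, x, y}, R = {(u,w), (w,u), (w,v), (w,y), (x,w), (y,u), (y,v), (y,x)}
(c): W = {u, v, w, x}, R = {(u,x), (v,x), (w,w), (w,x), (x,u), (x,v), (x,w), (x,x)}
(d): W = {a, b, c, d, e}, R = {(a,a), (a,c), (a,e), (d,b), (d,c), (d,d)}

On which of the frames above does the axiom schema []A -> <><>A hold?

Frame correspondent (Sahlqvist): forall x exists w (xRw & x R^2 w) — i.e. a generalized confluence (Geach) condition.
(a): satisfies the condition.
(b): fails — at u but no t with uRt and uR²t.
(c): satisfies the condition.
(d): fails — at b but no w with bRw and bR²w.
Valid on: (a), (c).

(a), (c)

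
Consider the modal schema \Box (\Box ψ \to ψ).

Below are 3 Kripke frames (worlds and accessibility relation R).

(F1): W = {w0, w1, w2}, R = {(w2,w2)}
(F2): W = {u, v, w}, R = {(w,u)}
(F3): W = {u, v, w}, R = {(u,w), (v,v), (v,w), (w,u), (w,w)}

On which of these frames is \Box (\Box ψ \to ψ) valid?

Frame correspondent (Sahlqvist): \forall x \forall y (Rxy \to Ryy) — i.e. shift-reflexivity.
(F1): condition met.
(F2): fails — Rwu but not Ruu.
(F3): fails — Rwu but not Ruu.

(F1)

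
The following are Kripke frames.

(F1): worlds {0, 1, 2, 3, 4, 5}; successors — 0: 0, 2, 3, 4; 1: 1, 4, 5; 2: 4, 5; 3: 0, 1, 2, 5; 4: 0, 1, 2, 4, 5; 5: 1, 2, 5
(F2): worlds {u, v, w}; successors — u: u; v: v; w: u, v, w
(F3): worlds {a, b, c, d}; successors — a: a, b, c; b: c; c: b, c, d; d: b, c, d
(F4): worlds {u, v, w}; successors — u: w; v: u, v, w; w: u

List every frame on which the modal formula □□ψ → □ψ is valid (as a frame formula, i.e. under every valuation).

(F1), (F2), (F3)

This is the axiom for density; its first-order frame correspondent is ∀x ∀y (Rxy → ∃z (Rxz ∧ Rzy)).
(F1): satisfies the condition.
(F2): satisfies the condition.
(F3): satisfies the condition.
(F4): fails — Ruw but no z with Ruz and Rzw.
Valid on: (F1), (F2), (F3).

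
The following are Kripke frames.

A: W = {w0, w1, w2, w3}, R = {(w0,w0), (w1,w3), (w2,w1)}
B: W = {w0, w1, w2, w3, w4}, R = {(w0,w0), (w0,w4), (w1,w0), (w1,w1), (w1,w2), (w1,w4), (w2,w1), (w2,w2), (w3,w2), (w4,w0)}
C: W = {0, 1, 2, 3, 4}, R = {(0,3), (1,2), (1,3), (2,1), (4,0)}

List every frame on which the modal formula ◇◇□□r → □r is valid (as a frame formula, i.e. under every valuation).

none

The schema corresponds to a generalized confluence (Geach) condition: ∀x ∀y ∀z ((xR²y ∧ xRz) → ∃w (yR²w ∧ z = w)).
A: fails — w2R²w3, w2Rw1 but no w with w3R²w and w1=w.
B: fails — w1R²w0, w1Rw1 but no w with w0R²w and w1=w.
C: fails — 1R²1, 1R2 but no w with 1R²w and 2=w.
Valid on no frame.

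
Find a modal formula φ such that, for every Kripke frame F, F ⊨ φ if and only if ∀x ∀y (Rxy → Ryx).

ψ → □◇ψ

The condition is symmetry. The B schema ψ → □◇ψ defines it.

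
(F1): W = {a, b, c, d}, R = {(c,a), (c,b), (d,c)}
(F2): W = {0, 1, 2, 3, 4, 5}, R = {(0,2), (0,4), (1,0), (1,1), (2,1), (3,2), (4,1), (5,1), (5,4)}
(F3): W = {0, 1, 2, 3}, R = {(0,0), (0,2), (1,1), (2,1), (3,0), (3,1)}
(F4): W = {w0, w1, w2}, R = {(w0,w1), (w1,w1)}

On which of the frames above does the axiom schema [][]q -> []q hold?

Frame correspondent (Sahlqvist): forall x forall y (Rxy -> exists z (Rxz & Rzy)) — i.e. density.
(F1): fails — Rca but no z with Rcz and Rza.
(F2): fails — R32 but no z with R3z and Rz2.
(F3): condition met.
(F4): condition met.
Valid on: (F3), (F4).

(F3), (F4)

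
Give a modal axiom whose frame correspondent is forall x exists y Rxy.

□r → ◇r

The condition is seriality. The D schema □r → ◇r defines it.
Suppose □r→◇r is valid. At any x set V(r)=W. Then □r at x, so ◇r at x, so x has a successor.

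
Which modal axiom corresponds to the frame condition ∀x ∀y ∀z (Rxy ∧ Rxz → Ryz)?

The condition is the Euclidean property. The 5 schema ◇s → □◇s defines it.
Suppose ◇s→□◇s is valid. Take Rxy, Rxz and set V(s)={y}. Then ◇s at x, so □◇s at x, so ◇s at z, so some w with Rzw has s; w=y, i.e. Rzy. By symmetry of the argument, Ryz.

◇s → □◇s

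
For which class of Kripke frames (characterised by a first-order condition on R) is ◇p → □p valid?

partial functionality

Suppose ◇p→□p is valid. Take Rxy, Rxz and set V(p)={y}. Then ◇p at x, so □p at x, so p at z, i.e. z=y.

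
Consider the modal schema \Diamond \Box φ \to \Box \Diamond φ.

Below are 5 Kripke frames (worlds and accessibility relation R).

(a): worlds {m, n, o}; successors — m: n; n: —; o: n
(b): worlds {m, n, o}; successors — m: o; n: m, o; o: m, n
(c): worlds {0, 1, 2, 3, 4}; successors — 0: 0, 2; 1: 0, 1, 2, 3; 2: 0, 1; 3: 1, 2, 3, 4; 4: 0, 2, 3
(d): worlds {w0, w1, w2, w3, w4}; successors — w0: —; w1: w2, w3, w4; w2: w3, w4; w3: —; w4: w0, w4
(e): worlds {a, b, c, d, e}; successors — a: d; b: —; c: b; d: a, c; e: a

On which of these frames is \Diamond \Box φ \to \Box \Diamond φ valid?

(c)

The schema corresponds to convergence: \forall x \forall y \forall z (Rxy \wedge Rxz \to \exists w (Ryw \wedge Rzw)).
(a): fails — Rmn and Rmn but n and n have no common successor.
(b): fails — Rno and Rnm but o and m have no common successor.
(c): satisfies the condition.
(d): fails — Rw1w2 and Rw1w3 but w2 and w3 have no common successor.
(e): fails — Rcb and Rcb but b and b have no common successor.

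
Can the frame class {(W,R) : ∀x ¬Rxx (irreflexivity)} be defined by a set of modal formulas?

Not definable by any modal formula

Any modally definable frame class is closed under surjective bounded morphisms.
The 2-cycle (worlds s,t with s→t→s) is irreflexive, and the map sending every world to a single reflexive point • is a surjective bounded morphism (forth: every edge maps to (•,•); back: every world has a successor). So any modal formula valid on the 2-cycle is also valid on the reflexive point, which is not irreflexive.
Hence irreflexivity is not modally definable.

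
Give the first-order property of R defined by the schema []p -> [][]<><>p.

This is a Sahlqvist (Geach-type) schema ◇^0□^1p → □^2◇^2p.
Minimal-valuation argument: fix x; take any y with xR^0y and any z with xR^2z. Set V(p) to the set of worlds R-reachable from y in exactly 1 step. Then □^1p holds at y, so the antecedent holds at x; validity forces ◇^2p at z, giving a w with zR^2w and yR^1w.
First-order correspondent: forall x forall z (x R^2 z -> exists w (xRw & z R^2 w)).

forall x forall z (x R^2 z -> exists w (xRw & z R^2 w))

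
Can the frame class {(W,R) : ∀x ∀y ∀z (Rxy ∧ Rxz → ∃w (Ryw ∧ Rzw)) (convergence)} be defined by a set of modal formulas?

Definable; ◇□q → □◇q defines it

Yes: it is convergence, defined by the .2 schema ◇□q → □◇q.
Suppose ◇□q→□◇q is valid. Take Rxy, Rxz and set V(q)={w : Ryw}. Then □q at y so ◇□q at x, so □◇q at x, so ◇q at z, giving w with Rzw and Ryw.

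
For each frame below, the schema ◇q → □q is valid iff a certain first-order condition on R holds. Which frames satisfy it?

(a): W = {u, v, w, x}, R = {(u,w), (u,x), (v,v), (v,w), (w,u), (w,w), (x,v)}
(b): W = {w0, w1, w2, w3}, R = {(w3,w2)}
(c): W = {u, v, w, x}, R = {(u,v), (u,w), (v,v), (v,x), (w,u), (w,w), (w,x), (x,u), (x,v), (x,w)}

The schema corresponds to partial functionality: ∀x ∀y ∀z (Rxy ∧ Rxz → y = z).
(a): fails — u sees both w and x.
(b): holds.
(c): fails — u sees both v and w.
Valid on: (b).

(b)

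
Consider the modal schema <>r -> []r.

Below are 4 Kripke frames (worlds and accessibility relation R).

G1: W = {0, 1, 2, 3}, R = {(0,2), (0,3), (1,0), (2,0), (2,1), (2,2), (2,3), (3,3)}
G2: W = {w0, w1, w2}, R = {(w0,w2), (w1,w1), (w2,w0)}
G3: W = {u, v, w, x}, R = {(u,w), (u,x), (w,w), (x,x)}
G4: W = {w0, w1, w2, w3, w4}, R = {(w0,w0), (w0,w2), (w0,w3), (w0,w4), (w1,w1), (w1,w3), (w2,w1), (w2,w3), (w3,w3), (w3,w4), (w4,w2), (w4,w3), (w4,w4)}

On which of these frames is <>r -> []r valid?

G2

Frame correspondent (Sahlqvist): forall x forall y forall z (Rxy & Rxz -> y = z) — i.e. partial functionality.
G1: fails — 0 sees both 2 and 3.
G2: satisfies the condition.
G3: fails — u sees both w and x.
G4: fails — w0 sees both w0 and w2.
Valid on: G2.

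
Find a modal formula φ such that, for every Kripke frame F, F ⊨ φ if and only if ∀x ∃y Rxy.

A defining formula is □ψ → ◇ψ (the D axiom).
Suppose □ψ→◇ψ is valid. At any x set V(ψ)=W. Then □ψ at x, so ◇ψ at x, so x has a successor.

□ψ → ◇ψ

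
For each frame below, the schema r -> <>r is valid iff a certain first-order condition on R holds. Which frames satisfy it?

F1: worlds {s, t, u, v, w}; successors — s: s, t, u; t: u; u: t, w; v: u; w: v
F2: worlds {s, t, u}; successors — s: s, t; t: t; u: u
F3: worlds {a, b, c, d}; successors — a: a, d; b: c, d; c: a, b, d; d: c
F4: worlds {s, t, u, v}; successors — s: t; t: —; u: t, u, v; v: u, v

F2

Frame correspondent (Sahlqvist): forall x Rxx — i.e. reflexivity.
F1: fails — world t does not see itself.
F2: holds.
F3: fails — world b does not see itself.
F4: fails — world s does not see itself.
Valid on: F2.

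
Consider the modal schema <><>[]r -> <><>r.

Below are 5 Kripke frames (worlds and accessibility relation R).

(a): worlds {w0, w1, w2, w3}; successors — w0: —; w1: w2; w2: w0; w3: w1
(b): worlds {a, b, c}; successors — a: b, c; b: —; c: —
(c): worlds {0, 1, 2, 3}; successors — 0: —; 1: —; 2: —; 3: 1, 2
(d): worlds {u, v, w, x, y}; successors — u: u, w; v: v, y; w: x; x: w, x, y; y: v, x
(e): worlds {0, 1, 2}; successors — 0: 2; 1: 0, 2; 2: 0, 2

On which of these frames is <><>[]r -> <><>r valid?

This is the axiom for a generalized confluence (Geach) condition; its first-order frame correspondent is forall x forall y (x R^2 y -> exists w (yRw & x R^2 w)).
(a): fails — w1R²w0 but no w with w0Rw and w1R²w.
(b): holds.
(c): holds.
(d): holds.
(e): holds.

(b), (c), (d), (e)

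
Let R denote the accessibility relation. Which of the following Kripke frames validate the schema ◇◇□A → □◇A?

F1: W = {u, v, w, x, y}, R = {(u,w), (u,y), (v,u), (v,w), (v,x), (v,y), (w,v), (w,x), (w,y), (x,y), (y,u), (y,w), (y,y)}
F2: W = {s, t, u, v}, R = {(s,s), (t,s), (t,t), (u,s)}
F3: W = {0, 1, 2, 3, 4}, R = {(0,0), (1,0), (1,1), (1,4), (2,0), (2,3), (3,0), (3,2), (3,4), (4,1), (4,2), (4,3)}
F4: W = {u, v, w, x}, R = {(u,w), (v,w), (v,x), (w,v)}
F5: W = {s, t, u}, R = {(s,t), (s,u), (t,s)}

Frame correspondent (Sahlqvist): ∀x ∀y ∀z ((xR²y ∧ xRz) → ∃w (yRw ∧ zRw)) — i.e. a generalized confluence (Geach) condition.
F1: ✓.
F2: ✓.
F3: fails — 1R²0, 1R4 but no w with 0Rw and 4Rw.
F4: fails — uR²v, uRw but no t with vRt and wRt.
F5: fails — sR²s, sRt but no w with sRw and tRw.

F1, F2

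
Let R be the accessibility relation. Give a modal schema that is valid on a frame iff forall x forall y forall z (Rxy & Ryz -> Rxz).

□q → □□q

The condition is transitivity. The 4 schema □q → □□q defines it.
Suppose □q→□□q is valid. Take Rxy, Ryz and set V(q)={w : Rxw}. Then □q at x, so □□q at x, so □q at y, so q at z, i.e. Rxz.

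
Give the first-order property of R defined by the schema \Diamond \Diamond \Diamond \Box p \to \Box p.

This is a Sahlqvist (Geach-type) schema ◇^3□^1p → □^1◇^0p.
Minimal-valuation argument: fix x; take any y with xR^3y and any z with xR^1z. Set V(p) to the set of worlds R-reachable from y in exactly 1 step. Then □^1p holds at y, so the antecedent holds at x; validity forces ◇^0p at z, giving a w with zR^0w and yR^1w.
First-order correspondent: \forall x \forall y \forall z ((x R^3 y \wedge xRz) \to \exists w (yRw \wedge z = w)).

\forall x \forall y \forall z ((x R^3 y \wedge xRz) \to \exists w (yRw \wedge z = w))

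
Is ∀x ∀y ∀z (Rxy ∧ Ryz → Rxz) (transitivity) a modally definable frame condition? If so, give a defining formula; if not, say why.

Yes — defined by □q → □□q

Yes: it is transitivity, defined by the 4 schema □q → □□q.
Suppose □q→□□q is valid. Take Rxy, Ryz and set V(q)={w : Rxw}. Then □q at x, so □□q at x, so □q at y, so q at z, i.e. Rxz.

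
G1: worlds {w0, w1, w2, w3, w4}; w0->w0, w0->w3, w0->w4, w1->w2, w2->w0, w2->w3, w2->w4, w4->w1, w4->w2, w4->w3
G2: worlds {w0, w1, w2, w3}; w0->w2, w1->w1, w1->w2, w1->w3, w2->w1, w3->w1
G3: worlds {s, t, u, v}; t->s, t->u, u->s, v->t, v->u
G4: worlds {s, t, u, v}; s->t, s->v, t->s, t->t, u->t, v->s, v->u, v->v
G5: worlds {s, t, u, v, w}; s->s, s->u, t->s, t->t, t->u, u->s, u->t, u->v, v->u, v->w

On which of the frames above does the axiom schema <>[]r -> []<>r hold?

G2

The schema corresponds to convergence: forall x forall y forall z (Rxy & Rxz -> exists w (Ryw & Rzw)).
G1: fails — Rw0w4 and Rw0w3 but w4 and w3 have no common successor.
G2: holds.
G3: fails — Rts and Rts but s and s have no common successor.
G4: fails — Rvv and Rvu but v and u have no common successor.
G5: fails — Rvw and Rvw but w and w have no common successor.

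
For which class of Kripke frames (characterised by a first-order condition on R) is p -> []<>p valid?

symmetry: forall x forall y (Rxy -> Ryx)

Suppose p→□◇p is valid. Take Rxy and set V(p)={x}. Then p at x, so □◇p at x, so ◇p at y, so some z with Ryz has p; z=x, i.e. Ryx.
The converse is a direct semantic check.
Frame condition: forall x forall y (Rxy -> Ryx).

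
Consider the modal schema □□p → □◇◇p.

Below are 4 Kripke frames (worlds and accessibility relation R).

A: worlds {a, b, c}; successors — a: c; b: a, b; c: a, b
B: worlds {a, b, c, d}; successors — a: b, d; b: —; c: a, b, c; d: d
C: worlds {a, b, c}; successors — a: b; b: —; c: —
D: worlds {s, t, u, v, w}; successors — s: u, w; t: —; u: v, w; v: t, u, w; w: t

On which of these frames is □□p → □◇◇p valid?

Frame correspondent (Sahlqvist): ∀x ∀z (xRz → ∃w (xR²w ∧ zR²w)) — i.e. a generalized confluence (Geach) condition.
A: condition met.
B: fails — aRb but no w with aR²w and bR²w.
C: fails — aRb but no w with aR²w and bR²w.
D: fails — sRw but no w* with sR²w* and wR²w*.

A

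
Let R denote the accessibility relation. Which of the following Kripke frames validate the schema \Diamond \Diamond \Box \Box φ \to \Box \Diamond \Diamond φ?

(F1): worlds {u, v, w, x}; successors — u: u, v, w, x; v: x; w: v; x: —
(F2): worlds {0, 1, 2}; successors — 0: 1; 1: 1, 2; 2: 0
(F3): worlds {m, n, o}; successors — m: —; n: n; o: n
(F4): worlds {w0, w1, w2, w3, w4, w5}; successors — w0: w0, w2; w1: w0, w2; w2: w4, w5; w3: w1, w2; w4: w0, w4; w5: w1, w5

This is the axiom for a generalized confluence (Geach) condition; its first-order frame correspondent is \forall x \forall y \forall z ((x R^2 y \wedge xRz) \to \exists w (y R^2 w \wedge z R^2 w)).
(F1): fails — uR²u, uRv but no t with uR²t and vR²t.
(F2): ✓.
(F3): ✓.
(F4): ✓.
Valid on: (F2), (F3), (F4).

(F2), (F3), (F4)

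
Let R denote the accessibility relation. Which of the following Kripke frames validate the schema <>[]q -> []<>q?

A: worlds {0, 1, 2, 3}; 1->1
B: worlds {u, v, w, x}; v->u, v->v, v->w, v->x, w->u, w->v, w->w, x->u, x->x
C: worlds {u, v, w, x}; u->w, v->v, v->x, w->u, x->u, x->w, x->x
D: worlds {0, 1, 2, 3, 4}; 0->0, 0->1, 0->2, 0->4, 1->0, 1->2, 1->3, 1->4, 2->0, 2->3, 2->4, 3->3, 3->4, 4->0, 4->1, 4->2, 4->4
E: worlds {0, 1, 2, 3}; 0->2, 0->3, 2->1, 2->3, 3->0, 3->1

Frame correspondent (Sahlqvist): forall x forall y forall z (Rxy & Rxz -> exists w (Ryw & Rzw)) — i.e. convergence.
A: condition met.
B: fails — Rvv and Rvu but v and u have no common successor.
C: fails — Rxw and Rxu but w and u have no common successor.
D: condition met.
E: fails — R23 and R21 but 3 and 1 have no common successor.

A, D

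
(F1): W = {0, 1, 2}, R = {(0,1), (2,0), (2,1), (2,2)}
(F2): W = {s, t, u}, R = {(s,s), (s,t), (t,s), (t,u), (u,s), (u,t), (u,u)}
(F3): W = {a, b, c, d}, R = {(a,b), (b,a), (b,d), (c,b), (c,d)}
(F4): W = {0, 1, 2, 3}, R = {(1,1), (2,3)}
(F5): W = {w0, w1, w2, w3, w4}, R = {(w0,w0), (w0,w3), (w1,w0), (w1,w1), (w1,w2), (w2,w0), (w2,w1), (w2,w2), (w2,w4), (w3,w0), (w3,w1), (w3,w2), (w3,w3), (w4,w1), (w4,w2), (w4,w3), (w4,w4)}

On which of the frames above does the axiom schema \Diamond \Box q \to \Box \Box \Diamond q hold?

(F2), (F4), (F5)

The schema corresponds to a generalized confluence (Geach) condition: \forall x \forall y \forall z ((xRy \wedge x R^2 z) \to \exists w (yRw \wedge zRw)).
(F1): fails — 2R0, 2R²1 but no w with 0Rw and 1Rw.
(F2): ✓.
(F3): fails — aRb, aR²a but no w with bRw and aRw.
(F4): ✓.
(F5): ✓.
Valid on: (F2), (F4), (F5).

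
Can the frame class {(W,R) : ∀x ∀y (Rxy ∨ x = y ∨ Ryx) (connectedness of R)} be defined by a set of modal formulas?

Not modally definable

Any modally definable frame class is closed under disjoint unions.
Take 4 disjoint single-world reflexive frames: each is trivially connected, but their disjoint union has 4 worlds with no edge between distinct components, so it is not connected.
So the class is not modally definable.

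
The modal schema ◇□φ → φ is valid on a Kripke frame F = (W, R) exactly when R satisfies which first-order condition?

Equivalently (dual form): φ → □◇φ.
Suppose φ→□◇φ is valid. Take Rxy and set V(φ)={x}. Then φ at x, so □◇φ at x, so ◇φ at y, so some z with Ryz has φ; z=x, i.e. Ryx.
Conversely, any frame satisfying ∀x ∀y (Rxy → Ryx) validates the schema.
So the correspondent is symmetry.

symmetry: ∀x ∀y (Rxy → Ryx)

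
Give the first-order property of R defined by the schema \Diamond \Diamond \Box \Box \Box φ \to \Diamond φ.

This is a Sahlqvist (Geach-type) schema ◇^2□^3φ → □^0◇^1φ.
Minimal-valuation argument: fix x; take any y with xR^2y and any z with xR^0z. Set V(φ) to the set of worlds R-reachable from y in exactly 3 steps. Then □^3φ holds at y, so the antecedent holds at x; validity forces ◇^1φ at z, giving a w with zR^1w and yR^3w.
First-order correspondent: \forall x \forall y (x R^2 y \to \exists w (y R^3 w \wedge xRw)).

\forall x \forall y (x R^2 y \to \exists w (y R^3 w \wedge xRw))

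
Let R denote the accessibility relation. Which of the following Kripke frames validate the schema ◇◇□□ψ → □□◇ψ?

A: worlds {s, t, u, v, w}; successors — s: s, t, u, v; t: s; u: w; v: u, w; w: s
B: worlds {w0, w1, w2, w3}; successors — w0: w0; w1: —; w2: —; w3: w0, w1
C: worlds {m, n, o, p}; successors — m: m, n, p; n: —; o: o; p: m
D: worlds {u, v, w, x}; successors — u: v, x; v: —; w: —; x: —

B, D

Frame correspondent (Sahlqvist): ∀x ∀y ∀z ((xR²y ∧ xR²z) → ∃w (yR²w ∧ zRw)) — i.e. a generalized confluence (Geach) condition.
A: fails — sR²t, sR²u but no w* with tR²w* and uRw*.
B: holds.
C: fails — mR²m, mR²n but no w with mR²w and nRw.
D: holds.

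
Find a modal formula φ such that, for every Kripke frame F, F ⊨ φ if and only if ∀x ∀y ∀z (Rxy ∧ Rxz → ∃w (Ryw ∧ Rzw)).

◇□p → □◇p

The condition is convergence. The .2 schema ◇□p → □◇p defines it.
Suppose ◇□p→□◇p is valid. Take Rxy, Rxz and set V(p)={w : Ryw}. Then □p at y so ◇□p at x, so □◇p at x, so ◇p at z, giving w with Rzw and Ryw.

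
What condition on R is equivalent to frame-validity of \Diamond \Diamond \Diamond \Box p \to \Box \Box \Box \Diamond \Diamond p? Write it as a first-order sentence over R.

This is a Sahlqvist (Geach-type) schema ◇^3□^1p → □^3◇^2p.
Minimal-valuation argument: fix x; take any y with xR^3y and any z with xR^3z. Set V(p) to the set of worlds R-reachable from y in exactly 1 step. Then □^1p holds at y, so the antecedent holds at x; validity forces ◇^2p at z, giving a w with zR^2w and yR^1w.
First-order correspondent: \forall x \forall y \forall z ((x R^3 y \wedge x R^3 z) \to \exists w (yRw \wedge z R^2 w)).

\forall x \forall y \forall z ((x R^3 y \wedge x R^3 z) \to \exists w (yRw \wedge z R^2 w))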